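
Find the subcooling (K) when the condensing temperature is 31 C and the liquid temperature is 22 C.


Subcooling = T_cond - T_liquid
Subcooling = 31 - 22
Subcooling = 9 K

9


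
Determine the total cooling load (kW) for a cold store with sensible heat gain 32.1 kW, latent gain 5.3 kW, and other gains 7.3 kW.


Q_total = Q_s + Q_l + Q_misc
Q_total = 32.1 + 5.3 + 7.3
Q_total = 44.7 kW

44.7


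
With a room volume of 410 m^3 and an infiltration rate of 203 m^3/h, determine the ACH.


ACH = flow / volume
ACH = 203 / 410
ACH = 0.495

0.495


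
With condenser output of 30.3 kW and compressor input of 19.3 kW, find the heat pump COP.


COP_hp = Q_cond / W
COP_hp = 30.3 / 19.3
COP_hp = 1.57

1.57


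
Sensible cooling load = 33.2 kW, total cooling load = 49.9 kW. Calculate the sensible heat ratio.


SHR = Q_sensible / Q_total
SHR = 33.2 / 49.9
SHR = 0.665

0.665


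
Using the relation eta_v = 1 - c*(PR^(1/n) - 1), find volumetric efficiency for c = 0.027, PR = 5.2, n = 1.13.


PR^(1/n) = 5.2^(1/1.13) = 4.30161242
eta_v = 1 - 0.027 * (4.30161242 - 1)
eta_v = 0.9109

0.9109


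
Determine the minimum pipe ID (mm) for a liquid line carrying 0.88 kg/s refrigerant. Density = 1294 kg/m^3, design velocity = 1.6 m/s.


A = m_dot / (rho * v) = 0.88 / (1294 * 1.6) = 0.0004250386399 m^2
d = sqrt(4*A/pi) * 1000
d = 23.3 mm

23.3


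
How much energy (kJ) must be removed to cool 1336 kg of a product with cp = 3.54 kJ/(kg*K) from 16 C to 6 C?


dT = 16 - (6) = 10 K
Q = m * cp * dT = 1336 * 3.54 * 10
Q = 47294 kJ

47294


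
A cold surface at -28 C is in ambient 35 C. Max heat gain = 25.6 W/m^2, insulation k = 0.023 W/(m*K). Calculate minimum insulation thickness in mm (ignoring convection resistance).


dT = 35 - (-28) = 63 K
thickness = k * dT / q_max * 1000
thickness = 0.023 * 63 / 25.6 * 1000
thickness = 56.6 mm

56.6


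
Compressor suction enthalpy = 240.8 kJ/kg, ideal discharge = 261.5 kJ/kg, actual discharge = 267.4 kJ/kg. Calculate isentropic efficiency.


dh_ideal = 261.5 - 240.8 = 20.7 kJ/kg
dh_actual = 267.4 - 240.8 = 26.6 kJ/kg
eta_s = dh_ideal / dh_actual = 20.7 / 26.6
eta_s = 0.7782

0.7782


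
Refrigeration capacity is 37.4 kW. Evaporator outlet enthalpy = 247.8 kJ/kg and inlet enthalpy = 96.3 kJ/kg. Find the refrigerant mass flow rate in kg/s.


dh = 247.8 - 96.3 = 151.5 kJ/kg
m_dot = Q / dh = 37.4 / 151.5 = 0.2469 kg/s

0.2469


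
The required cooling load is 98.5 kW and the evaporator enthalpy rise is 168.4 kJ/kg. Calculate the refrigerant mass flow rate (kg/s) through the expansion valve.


m_dot = Q / dh
m_dot = 98.5 / 168.4
m_dot = 0.5849 kg/s

0.5849


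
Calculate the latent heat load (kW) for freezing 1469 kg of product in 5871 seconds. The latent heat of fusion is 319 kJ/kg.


Q_lat = m * h_fg / t
Q_lat = 1469 * 319 / 5871
Q_lat = 79.82 kW

79.82


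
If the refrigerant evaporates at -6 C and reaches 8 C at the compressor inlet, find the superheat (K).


Superheat = T_suction - T_evap
Superheat = 8 - (-6)
Superheat = 14 K

14


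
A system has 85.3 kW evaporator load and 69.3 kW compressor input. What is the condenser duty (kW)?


Q_cond = Q_evap + W
Q_cond = 85.3 + 69.3
Q_cond = 154.6 kW

154.6


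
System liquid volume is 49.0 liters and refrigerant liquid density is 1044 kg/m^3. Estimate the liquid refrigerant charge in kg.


Charge = V * rho / 1000
Charge = 49.0 * 1044 / 1000
Charge = 51.16 kg

51.16


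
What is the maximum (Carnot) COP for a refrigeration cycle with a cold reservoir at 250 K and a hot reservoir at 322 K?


dT = 322 - 250 = 72 K
COP_carnot = T_cold / dT = 250 / 72
COP_carnot = 3.472

3.472


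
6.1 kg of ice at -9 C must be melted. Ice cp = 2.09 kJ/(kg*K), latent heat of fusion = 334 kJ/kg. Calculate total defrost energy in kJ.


Sensible heat = cp * dT = 2.09 * 9 = 18.81 kJ/kg
Total per kg = 18.81 + 334 = 352.81 kJ/kg
Q = m * total = 6.1 * 352.81
Q = 2152.1 kJ

2152.1


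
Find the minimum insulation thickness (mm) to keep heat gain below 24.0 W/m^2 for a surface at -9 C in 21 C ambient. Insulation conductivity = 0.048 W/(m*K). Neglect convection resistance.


dT = 21 - (-9) = 30 K
thickness = k * dT / q_max * 1000
thickness = 0.048 * 30 / 24.0 * 1000
thickness = 60.0 mm

60.0


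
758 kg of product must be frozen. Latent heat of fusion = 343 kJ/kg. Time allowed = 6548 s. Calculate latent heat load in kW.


Q_lat = m * h_fg / t
Q_lat = 758 * 343 / 6548
Q_lat = 39.71 kW

39.71


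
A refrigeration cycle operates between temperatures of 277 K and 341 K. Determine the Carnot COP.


dT = 341 - 277 = 64 K
COP_carnot = T_cold / dT = 277 / 64
COP_carnot = 4.328

4.328


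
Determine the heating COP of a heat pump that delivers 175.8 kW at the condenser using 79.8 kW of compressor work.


COP_hp = Q_cond / W
COP_hp = 175.8 / 79.8
COP_hp = 2.203

2.203


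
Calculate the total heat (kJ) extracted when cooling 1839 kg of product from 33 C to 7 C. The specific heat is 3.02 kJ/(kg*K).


dT = 33 - (7) = 26 K
Q = m * cp * dT = 1839 * 3.02 * 26
Q = 144398 kJ

144398


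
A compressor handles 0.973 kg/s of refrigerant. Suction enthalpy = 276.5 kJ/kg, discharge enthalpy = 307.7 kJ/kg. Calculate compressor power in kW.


dh = 307.7 - 276.5 = 31.2 kJ/kg
W = m_dot * dh = 0.973 * 31.2 = 30.36 kW

30.36


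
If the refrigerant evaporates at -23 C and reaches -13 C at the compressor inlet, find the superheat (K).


Superheat = T_suction - T_evap
Superheat = -13 - (-23)
Superheat = 10 K

10


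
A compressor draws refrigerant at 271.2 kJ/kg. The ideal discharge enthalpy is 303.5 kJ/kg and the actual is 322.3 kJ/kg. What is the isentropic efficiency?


dh_ideal = 303.5 - 271.2 = 32.3 kJ/kg
dh_actual = 322.3 - 271.2 = 51.1 kJ/kg
eta_s = dh_ideal / dh_actual = 32.3 / 51.1
eta_s = 0.6321

0.6321


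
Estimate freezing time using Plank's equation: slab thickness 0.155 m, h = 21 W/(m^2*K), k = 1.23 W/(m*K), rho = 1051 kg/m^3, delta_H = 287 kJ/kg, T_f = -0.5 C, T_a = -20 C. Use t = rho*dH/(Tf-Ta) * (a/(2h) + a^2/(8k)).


dT = -0.5 - (-20) = 19.5 K
term1 = a/(2h) = 0.155/(2*21) = 0.00369047619
term2 = a^2/(8k) = 0.155^2/(8*1.23) = 0.002441565041
t = rho*dH*1000/dT * (term1 + term2)
t = 1051*287*1000/19.5 * (0.00369047619 + 0.002441565041)
t = 94854 s

94854


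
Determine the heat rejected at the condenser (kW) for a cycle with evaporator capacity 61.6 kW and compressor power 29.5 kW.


Q_cond = Q_evap + W
Q_cond = 61.6 + 29.5
Q_cond = 91.1 kW

91.1


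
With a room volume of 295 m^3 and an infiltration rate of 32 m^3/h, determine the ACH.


ACH = flow / volume
ACH = 32 / 295
ACH = 0.108

0.108


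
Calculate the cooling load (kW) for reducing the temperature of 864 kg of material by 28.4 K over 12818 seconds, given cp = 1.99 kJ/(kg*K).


Q = m * cp * dT / t
Q = 864 * 1.99 * 28.4 / 12818
Q = 3.809 kW

3.809


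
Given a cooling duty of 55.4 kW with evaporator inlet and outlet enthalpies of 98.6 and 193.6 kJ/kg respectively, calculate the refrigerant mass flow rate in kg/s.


dh = 193.6 - 98.6 = 95.0 kJ/kg
m_dot = Q / dh = 55.4 / 95.0 = 0.5832 kg/s

0.5832


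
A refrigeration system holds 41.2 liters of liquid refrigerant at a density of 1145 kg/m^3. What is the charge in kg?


Charge = V * rho / 1000
Charge = 41.2 * 1145 / 1000
Charge = 47.17 kg

47.17


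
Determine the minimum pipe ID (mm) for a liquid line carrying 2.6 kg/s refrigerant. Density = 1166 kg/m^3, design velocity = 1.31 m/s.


A = m_dot / (rho * v) = 2.6 / (1166 * 1.31) = 0.001702172234 m^2
d = sqrt(4*A/pi) * 1000
d = 46.6 mm

46.6


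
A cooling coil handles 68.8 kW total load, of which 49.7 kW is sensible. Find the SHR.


SHR = Q_sensible / Q_total
SHR = 49.7 / 68.8
SHR = 0.722

0.722


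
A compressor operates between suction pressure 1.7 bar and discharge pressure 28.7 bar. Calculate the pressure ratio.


PR = P_high / P_low
PR = 28.7 / 1.7
PR = 16.882

16.882


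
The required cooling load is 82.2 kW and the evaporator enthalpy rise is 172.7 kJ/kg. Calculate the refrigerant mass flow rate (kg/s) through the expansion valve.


m_dot = Q / dh
m_dot = 82.2 / 172.7
m_dot = 0.476 kg/s

0.476


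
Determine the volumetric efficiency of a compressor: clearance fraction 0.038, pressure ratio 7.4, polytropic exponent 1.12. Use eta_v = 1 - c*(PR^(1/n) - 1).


PR^(1/n) = 7.4^(1/1.12) = 5.97172431
eta_v = 1 - 0.038 * (5.97172431 - 1)
eta_v = 0.8111

0.8111


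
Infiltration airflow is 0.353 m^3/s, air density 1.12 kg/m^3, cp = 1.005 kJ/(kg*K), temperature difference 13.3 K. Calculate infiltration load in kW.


Q = V_dot * rho * cp * dT
Q = 0.353 * 1.12 * 1.005 * 13.3
Q = 5.285 kW

5.285


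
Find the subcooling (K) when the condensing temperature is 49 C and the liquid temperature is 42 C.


Subcooling = T_cond - T_liquid
Subcooling = 49 - 42
Subcooling = 7 K

7


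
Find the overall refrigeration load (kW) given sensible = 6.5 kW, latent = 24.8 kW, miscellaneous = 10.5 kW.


Q_total = Q_s + Q_l + Q_misc
Q_total = 6.5 + 24.8 + 10.5
Q_total = 41.8 kW

41.8


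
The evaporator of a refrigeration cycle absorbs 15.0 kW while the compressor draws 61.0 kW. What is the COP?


COP = Q_evap / W
COP = 15.0 / 61.0
COP = 0.246

0.246


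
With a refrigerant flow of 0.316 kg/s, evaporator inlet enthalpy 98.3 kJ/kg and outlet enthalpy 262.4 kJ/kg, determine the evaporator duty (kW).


dh = 262.4 - 98.3 = 164.1 kJ/kg
Q_evap = m_dot * dh = 0.316 * 164.1
Q_evap = 51.86 kW

51.86


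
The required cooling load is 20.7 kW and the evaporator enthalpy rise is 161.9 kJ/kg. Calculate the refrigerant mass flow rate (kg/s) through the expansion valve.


m_dot = Q / dh
m_dot = 20.7 / 161.9
m_dot = 0.1279 kg/s

0.1279


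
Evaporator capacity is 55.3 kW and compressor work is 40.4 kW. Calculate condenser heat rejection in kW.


Q_cond = Q_evap + W
Q_cond = 55.3 + 40.4
Q_cond = 95.7 kW

95.7


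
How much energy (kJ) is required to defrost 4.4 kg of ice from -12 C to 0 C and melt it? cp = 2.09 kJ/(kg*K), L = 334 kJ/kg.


Sensible heat = cp * dT = 2.09 * 12 = 25.08 kJ/kg
Total per kg = 25.08 + 334 = 359.08 kJ/kg
Q = m * total = 4.4 * 359.08
Q = 1580.0 kJ

1580.0


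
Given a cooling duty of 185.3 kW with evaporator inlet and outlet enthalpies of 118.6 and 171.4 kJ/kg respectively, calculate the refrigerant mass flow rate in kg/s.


dh = 171.4 - 118.6 = 52.8 kJ/kg
m_dot = Q / dh = 185.3 / 52.8 = 3.5095 kg/s

3.5095


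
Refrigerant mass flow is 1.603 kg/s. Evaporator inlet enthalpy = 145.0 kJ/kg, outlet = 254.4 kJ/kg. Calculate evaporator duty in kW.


dh = 254.4 - 145.0 = 109.4 kJ/kg
Q_evap = m_dot * dh = 1.603 * 109.4
Q_evap = 175.37 kW

175.37


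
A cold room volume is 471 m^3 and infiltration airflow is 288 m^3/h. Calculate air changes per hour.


ACH = flow / volume
ACH = 288 / 471
ACH = 0.611

0.611


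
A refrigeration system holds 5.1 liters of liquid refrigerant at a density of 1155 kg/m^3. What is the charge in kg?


Charge = V * rho / 1000
Charge = 5.1 * 1155 / 1000
Charge = 5.89 kg

5.89


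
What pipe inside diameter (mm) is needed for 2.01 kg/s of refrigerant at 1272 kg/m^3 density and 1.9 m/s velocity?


A = m_dot / (rho * v) = 2.01 / (1272 * 1.9) = 0.0008316782522 m^2
d = sqrt(4*A/pi) * 1000
d = 32.5 mm

32.5


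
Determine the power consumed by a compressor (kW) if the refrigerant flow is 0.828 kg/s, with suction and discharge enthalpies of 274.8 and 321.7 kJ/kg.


dh = 321.7 - 274.8 = 46.9 kJ/kg
W = m_dot * dh = 0.828 * 46.9 = 38.83 kW

38.83


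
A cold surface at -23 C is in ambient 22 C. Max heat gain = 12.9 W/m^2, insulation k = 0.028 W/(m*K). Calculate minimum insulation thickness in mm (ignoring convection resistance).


dT = 22 - (-23) = 45 K
thickness = k * dT / q_max * 1000
thickness = 0.028 * 45 / 12.9 * 1000
thickness = 97.7 mm

97.7


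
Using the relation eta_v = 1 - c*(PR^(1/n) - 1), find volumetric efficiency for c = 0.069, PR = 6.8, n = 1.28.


PR^(1/n) = 6.8^(1/1.28) = 4.47092709
eta_v = 1 - 0.069 * (4.47092709 - 1)
eta_v = 0.7605

0.7605


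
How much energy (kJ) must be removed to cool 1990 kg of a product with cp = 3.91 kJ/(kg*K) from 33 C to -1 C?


dT = 33 - (-1) = 34 K
Q = m * cp * dT = 1990 * 3.91 * 34
Q = 264551 kJ

264551


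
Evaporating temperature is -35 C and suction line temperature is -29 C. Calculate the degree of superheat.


Superheat = T_suction - T_evap
Superheat = -29 - (-35)
Superheat = 6 K

6


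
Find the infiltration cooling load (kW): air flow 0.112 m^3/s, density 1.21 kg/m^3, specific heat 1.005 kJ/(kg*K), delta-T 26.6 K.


Q = V_dot * rho * cp * dT
Q = 0.112 * 1.21 * 1.005 * 26.6
Q = 3.623 kW

3.623


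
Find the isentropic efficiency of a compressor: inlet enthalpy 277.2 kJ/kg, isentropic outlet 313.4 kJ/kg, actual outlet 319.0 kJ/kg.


dh_ideal = 313.4 - 277.2 = 36.2 kJ/kg
dh_actual = 319.0 - 277.2 = 41.8 kJ/kg
eta_s = dh_ideal / dh_actual = 36.2 / 41.8
eta_s = 0.866

0.866


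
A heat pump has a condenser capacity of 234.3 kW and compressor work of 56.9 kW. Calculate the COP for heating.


COP_hp = Q_cond / W
COP_hp = 234.3 / 56.9
COP_hp = 4.118

4.118


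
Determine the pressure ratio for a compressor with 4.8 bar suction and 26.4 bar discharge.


PR = P_high / P_low
PR = 26.4 / 4.8
PR = 5.5

5.5


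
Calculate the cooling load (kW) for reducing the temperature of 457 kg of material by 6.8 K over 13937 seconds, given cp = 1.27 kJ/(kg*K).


Q = m * cp * dT / t
Q = 457 * 1.27 * 6.8 / 13937
Q = 0.283 kW

0.283


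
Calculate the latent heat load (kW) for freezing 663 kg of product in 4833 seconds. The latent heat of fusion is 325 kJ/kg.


Q_lat = m * h_fg / t
Q_lat = 663 * 325 / 4833
Q_lat = 44.58 kW

44.58


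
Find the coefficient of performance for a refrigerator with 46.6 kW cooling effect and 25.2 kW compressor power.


COP = Q_evap / W
COP = 46.6 / 25.2
COP = 1.849

1.849


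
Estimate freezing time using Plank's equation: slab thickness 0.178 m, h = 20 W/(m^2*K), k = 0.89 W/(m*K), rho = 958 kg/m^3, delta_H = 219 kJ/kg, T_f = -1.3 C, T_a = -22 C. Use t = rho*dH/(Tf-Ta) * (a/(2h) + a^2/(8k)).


dT = -1.3 - (-22) = 20.7 K
term1 = a/(2h) = 0.178/(2*20) = 0.00445
term2 = a^2/(8k) = 0.178^2/(8*0.89) = 0.00445
t = rho*dH*1000/dT * (term1 + term2)
t = 958*219*1000/20.7 * (0.00445 + 0.00445)
t = 90205 s

90205


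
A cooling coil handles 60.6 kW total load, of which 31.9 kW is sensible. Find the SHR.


SHR = Q_sensible / Q_total
SHR = 31.9 / 60.6
SHR = 0.526

0.526


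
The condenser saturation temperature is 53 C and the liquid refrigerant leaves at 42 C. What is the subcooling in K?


Subcooling = T_cond - T_liquid
Subcooling = 53 - 42
Subcooling = 11 K

11


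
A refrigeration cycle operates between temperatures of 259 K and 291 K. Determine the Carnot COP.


dT = 291 - 259 = 32 K
COP_carnot = T_cold / dT = 259 / 32
COP_carnot = 8.094

8.094


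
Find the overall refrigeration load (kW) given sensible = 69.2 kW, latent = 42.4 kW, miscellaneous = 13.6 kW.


Q_total = Q_s + Q_l + Q_misc
Q_total = 69.2 + 42.4 + 13.6
Q_total = 125.2 kW

125.2


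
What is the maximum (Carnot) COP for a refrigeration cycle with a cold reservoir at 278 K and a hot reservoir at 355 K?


dT = 355 - 278 = 77 K
COP_carnot = T_cold / dT = 278 / 77
COP_carnot = 3.61

3.61


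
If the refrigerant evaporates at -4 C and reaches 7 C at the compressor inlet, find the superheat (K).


Superheat = T_suction - T_evap
Superheat = 7 - (-4)
Superheat = 11 K

11


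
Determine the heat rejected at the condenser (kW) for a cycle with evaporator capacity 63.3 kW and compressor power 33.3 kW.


Q_cond = Q_evap + W
Q_cond = 63.3 + 33.3
Q_cond = 96.6 kW

96.6


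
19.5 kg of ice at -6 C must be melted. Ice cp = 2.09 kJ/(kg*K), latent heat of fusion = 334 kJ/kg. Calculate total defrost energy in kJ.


Sensible heat = cp * dT = 2.09 * 6 = 12.54 kJ/kg
Total per kg = 12.54 + 334 = 346.54 kJ/kg
Q = m * total = 19.5 * 346.54
Q = 6757.5 kJ

6757.5


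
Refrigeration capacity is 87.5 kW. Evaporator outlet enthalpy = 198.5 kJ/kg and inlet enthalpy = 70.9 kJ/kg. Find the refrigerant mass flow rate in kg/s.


dh = 198.5 - 70.9 = 127.6 kJ/kg
m_dot = Q / dh = 87.5 / 127.6 = 0.6857 kg/s

0.6857


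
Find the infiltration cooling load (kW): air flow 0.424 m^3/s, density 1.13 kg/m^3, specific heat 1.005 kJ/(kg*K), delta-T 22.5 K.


Q = V_dot * rho * cp * dT
Q = 0.424 * 1.13 * 1.005 * 22.5
Q = 10.834 kW

10.834


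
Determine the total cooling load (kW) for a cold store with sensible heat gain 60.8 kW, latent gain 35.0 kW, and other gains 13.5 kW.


Q_total = Q_s + Q_l + Q_misc
Q_total = 60.8 + 35.0 + 13.5
Q_total = 109.3 kW

109.3


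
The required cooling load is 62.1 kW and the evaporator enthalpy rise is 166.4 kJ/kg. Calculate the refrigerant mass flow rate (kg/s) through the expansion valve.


m_dot = Q / dh
m_dot = 62.1 / 166.4
m_dot = 0.3732 kg/s

0.3732


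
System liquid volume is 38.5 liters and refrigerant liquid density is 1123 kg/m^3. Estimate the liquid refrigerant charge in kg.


Charge = V * rho / 1000
Charge = 38.5 * 1123 / 1000
Charge = 43.24 kg

43.24


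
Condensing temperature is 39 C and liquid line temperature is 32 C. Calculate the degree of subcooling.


Subcooling = T_cond - T_liquid
Subcooling = 39 - 32
Subcooling = 7 K

7


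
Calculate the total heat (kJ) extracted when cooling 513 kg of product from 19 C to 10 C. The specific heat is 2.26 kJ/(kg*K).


dT = 19 - (10) = 9 K
Q = m * cp * dT = 513 * 2.26 * 9
Q = 10434 kJ

10434


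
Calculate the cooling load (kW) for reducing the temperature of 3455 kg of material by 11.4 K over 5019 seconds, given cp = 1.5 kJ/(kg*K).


Q = m * cp * dT / t
Q = 3455 * 1.5 * 11.4 / 5019
Q = 11.771 kW

11.771


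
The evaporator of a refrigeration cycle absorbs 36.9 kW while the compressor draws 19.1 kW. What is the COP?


COP = Q_evap / W
COP = 36.9 / 19.1
COP = 1.932

1.932


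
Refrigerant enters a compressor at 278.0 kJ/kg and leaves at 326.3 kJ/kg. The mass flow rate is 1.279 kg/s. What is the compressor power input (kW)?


dh = 326.3 - 278.0 = 48.3 kJ/kg
W = m_dot * dh = 1.279 * 48.3 = 61.78 kW

61.78


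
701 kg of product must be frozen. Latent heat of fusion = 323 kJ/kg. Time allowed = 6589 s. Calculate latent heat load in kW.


Q_lat = m * h_fg / t
Q_lat = 701 * 323 / 6589
Q_lat = 34.36 kW

34.36


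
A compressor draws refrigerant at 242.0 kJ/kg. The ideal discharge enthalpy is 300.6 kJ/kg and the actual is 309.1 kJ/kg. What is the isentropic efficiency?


dh_ideal = 300.6 - 242.0 = 58.6 kJ/kg
dh_actual = 309.1 - 242.0 = 67.1 kJ/kg
eta_s = dh_ideal / dh_actual = 58.6 / 67.1
eta_s = 0.8733

0.8733


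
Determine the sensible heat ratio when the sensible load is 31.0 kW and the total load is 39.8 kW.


SHR = Q_sensible / Q_total
SHR = 31.0 / 39.8
SHR = 0.779

0.779


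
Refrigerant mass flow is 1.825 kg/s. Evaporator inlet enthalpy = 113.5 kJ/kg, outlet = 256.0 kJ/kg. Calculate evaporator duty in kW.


dh = 256.0 - 113.5 = 142.5 kJ/kg
Q_evap = m_dot * dh = 1.825 * 142.5
Q_evap = 260.06 kW

260.06


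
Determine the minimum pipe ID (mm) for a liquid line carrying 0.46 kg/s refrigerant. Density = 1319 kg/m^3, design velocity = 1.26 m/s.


A = m_dot / (rho * v) = 0.46 / (1319 * 1.26) = 0.0002767849622 m^2
d = sqrt(4*A/pi) * 1000
d = 18.8 mm

18.8


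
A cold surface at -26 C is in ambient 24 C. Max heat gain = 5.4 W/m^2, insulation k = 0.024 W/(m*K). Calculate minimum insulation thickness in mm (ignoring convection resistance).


dT = 24 - (-26) = 50 K
thickness = k * dT / q_max * 1000
thickness = 0.024 * 50 / 5.4 * 1000
thickness = 222.2 mm

222.2


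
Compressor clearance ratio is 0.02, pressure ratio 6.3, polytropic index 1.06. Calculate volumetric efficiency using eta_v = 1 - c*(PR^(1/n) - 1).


PR^(1/n) = 6.3^(1/1.06) = 5.67668581
eta_v = 1 - 0.02 * (5.67668581 - 1)
eta_v = 0.9065

0.9065


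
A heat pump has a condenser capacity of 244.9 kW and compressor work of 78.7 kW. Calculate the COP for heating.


COP_hp = Q_cond / W
COP_hp = 244.9 / 78.7
COP_hp = 3.112

3.112


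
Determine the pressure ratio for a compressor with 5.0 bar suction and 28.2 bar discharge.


PR = P_high / P_low
PR = 28.2 / 5.0
PR = 5.64

5.64


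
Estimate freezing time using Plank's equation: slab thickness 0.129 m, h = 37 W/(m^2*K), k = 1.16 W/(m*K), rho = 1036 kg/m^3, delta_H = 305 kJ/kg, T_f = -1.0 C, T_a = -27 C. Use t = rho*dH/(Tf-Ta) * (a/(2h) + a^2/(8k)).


dT = -1.0 - (-27) = 26.0 K
term1 = a/(2h) = 0.129/(2*37) = 0.001743243243
term2 = a^2/(8k) = 0.129^2/(8*1.16) = 0.001793211207
t = rho*dH*1000/dT * (term1 + term2)
t = 1036*305*1000/26.0 * (0.001743243243 + 0.001793211207)
t = 42979 s

42979


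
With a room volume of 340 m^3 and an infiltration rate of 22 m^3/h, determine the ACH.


ACH = flow / volume
ACH = 22 / 340
ACH = 0.065

0.065


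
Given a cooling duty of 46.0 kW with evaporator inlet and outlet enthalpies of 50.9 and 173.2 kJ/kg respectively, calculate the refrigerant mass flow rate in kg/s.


dh = 173.2 - 50.9 = 122.3 kJ/kg
m_dot = Q / dh = 46.0 / 122.3 = 0.3761 kg/s

0.3761


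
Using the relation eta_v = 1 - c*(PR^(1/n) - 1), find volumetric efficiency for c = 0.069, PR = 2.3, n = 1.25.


PR^(1/n) = 2.3^(1/1.25) = 1.94707315
eta_v = 1 - 0.069 * (1.94707315 - 1)
eta_v = 0.9347

0.9347


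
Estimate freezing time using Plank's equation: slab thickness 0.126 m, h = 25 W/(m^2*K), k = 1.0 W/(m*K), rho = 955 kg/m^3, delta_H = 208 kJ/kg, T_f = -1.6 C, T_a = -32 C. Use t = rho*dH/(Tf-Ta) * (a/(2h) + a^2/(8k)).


dT = -1.6 - (-32) = 30.4 K
term1 = a/(2h) = 0.126/(2*25) = 0.00252
term2 = a^2/(8k) = 0.126^2/(8*1.0) = 0.0019845
t = rho*dH*1000/dT * (term1 + term2)
t = 955*208*1000/30.4 * (0.00252 + 0.0019845)
t = 29433 s

29433


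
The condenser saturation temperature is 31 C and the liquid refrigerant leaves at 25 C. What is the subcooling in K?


Subcooling = T_cond - T_liquid
Subcooling = 31 - 25
Subcooling = 6 K

6


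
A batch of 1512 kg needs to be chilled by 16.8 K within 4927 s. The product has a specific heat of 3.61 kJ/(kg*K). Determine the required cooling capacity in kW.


Q = m * cp * dT / t
Q = 1512 * 3.61 * 16.8 / 4927
Q = 18.612 kW

18.612


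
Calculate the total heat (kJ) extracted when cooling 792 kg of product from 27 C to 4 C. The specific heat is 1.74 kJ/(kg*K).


dT = 27 - (4) = 23 K
Q = m * cp * dT = 792 * 1.74 * 23
Q = 31696 kJ

31696


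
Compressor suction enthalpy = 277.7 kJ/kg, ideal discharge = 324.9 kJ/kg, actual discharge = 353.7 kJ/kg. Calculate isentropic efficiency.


dh_ideal = 324.9 - 277.7 = 47.2 kJ/kg
dh_actual = 353.7 - 277.7 = 76.0 kJ/kg
eta_s = dh_ideal / dh_actual = 47.2 / 76.0
eta_s = 0.6211

0.6211


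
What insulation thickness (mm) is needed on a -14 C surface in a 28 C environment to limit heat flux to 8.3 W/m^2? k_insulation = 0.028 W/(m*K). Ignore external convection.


dT = 28 - (-14) = 42 K
thickness = k * dT / q_max * 1000
thickness = 0.028 * 42 / 8.3 * 1000
thickness = 141.7 mm

141.7


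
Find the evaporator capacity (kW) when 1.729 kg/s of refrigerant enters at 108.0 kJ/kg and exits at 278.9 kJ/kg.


dh = 278.9 - 108.0 = 170.9 kJ/kg
Q_evap = m_dot * dh = 1.729 * 170.9
Q_evap = 295.49 kW

295.49


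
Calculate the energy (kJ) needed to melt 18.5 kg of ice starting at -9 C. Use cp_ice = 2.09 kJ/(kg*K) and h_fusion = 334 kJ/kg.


Sensible heat = cp * dT = 2.09 * 9 = 18.81 kJ/kg
Total per kg = 18.81 + 334 = 352.81 kJ/kg
Q = m * total = 18.5 * 352.81
Q = 6527.0 kJ

6527.0


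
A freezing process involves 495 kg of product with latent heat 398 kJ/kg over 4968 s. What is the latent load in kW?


Q_lat = m * h_fg / t
Q_lat = 495 * 398 / 4968
Q_lat = 39.66 kW

39.66


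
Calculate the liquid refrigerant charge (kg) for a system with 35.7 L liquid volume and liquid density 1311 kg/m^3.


Charge = V * rho / 1000
Charge = 35.7 * 1311 / 1000
Charge = 46.8 kg

46.8


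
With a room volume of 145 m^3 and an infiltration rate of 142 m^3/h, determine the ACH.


ACH = flow / volume
ACH = 142 / 145
ACH = 0.979

0.979


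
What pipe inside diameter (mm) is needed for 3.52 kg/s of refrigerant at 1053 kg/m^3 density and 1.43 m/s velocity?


A = m_dot / (rho * v) = 3.52 / (1053 * 1.43) = 0.002337643363 m^2
d = sqrt(4*A/pi) * 1000
d = 54.6 mm

54.6


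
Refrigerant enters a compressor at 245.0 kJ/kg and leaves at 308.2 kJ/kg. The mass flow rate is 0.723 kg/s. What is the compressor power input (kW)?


dh = 308.2 - 245.0 = 63.2 kJ/kg
W = m_dot * dh = 0.723 * 63.2 = 45.69 kW

45.69


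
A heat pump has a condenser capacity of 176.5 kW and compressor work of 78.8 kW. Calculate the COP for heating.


COP_hp = Q_cond / W
COP_hp = 176.5 / 78.8
COP_hp = 2.24

2.24


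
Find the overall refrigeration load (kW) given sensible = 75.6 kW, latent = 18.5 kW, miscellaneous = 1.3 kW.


Q_total = Q_s + Q_l + Q_misc
Q_total = 75.6 + 18.5 + 1.3
Q_total = 95.4 kW

95.4


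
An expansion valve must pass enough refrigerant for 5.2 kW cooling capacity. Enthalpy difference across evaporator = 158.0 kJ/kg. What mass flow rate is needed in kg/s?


m_dot = Q / dh
m_dot = 5.2 / 158.0
m_dot = 0.0329 kg/s

0.0329


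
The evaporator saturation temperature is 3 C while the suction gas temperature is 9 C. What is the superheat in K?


Superheat = T_suction - T_evap
Superheat = 9 - (3)
Superheat = 6 K

6


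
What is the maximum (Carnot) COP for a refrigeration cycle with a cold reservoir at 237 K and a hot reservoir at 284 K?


dT = 284 - 237 = 47 K
COP_carnot = T_cold / dT = 237 / 47
COP_carnot = 5.043

5.043


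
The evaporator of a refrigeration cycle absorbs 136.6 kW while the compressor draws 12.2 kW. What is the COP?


COP = Q_evap / W
COP = 136.6 / 12.2
COP = 11.197

11.197


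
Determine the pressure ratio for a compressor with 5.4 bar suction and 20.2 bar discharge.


PR = P_high / P_low
PR = 20.2 / 5.4
PR = 3.741

3.741


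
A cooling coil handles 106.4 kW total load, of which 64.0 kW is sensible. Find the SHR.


SHR = Q_sensible / Q_total
SHR = 64.0 / 106.4
SHR = 0.602

0.602


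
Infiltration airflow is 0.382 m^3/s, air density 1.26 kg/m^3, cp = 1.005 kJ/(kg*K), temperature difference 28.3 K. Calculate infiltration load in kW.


Q = V_dot * rho * cp * dT
Q = 0.382 * 1.26 * 1.005 * 28.3
Q = 13.689 kW

13.689


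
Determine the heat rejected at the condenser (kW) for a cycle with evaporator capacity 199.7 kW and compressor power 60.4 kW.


Q_cond = Q_evap + W
Q_cond = 199.7 + 60.4
Q_cond = 260.1 kW

260.1


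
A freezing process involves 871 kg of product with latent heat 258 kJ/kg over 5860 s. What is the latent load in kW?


Q_lat = m * h_fg / t
Q_lat = 871 * 258 / 5860
Q_lat = 38.35 kW

38.35


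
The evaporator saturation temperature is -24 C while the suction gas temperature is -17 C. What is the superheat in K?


Superheat = T_suction - T_evap
Superheat = -17 - (-24)
Superheat = 7 K

7


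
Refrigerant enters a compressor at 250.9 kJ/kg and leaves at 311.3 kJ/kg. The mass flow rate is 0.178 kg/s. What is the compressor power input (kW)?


dh = 311.3 - 250.9 = 60.4 kJ/kg
W = m_dot * dh = 0.178 * 60.4 = 10.75 kW

10.75


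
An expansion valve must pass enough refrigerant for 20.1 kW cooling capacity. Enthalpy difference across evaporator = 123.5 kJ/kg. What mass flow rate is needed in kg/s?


m_dot = Q / dh
m_dot = 20.1 / 123.5
m_dot = 0.1628 kg/s

0.1628


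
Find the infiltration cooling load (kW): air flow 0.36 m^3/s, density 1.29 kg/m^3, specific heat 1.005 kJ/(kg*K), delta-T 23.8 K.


Q = V_dot * rho * cp * dT
Q = 0.36 * 1.29 * 1.005 * 23.8
Q = 11.108 kW

11.108


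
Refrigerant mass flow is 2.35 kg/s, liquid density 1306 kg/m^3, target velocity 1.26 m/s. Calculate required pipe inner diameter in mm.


A = m_dot / (rho * v) = 2.35 / (1306 * 1.26) = 0.001428085272 m^2
d = sqrt(4*A/pi) * 1000
d = 42.6 mm

42.6


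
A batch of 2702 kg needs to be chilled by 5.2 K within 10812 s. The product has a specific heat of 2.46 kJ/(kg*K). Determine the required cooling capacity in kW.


Q = m * cp * dT / t
Q = 2702 * 2.46 * 5.2 / 10812
Q = 3.197 kW

3.197


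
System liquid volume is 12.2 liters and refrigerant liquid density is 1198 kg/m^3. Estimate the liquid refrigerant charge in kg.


Charge = V * rho / 1000
Charge = 12.2 * 1198 / 1000
Charge = 14.62 kg

14.62


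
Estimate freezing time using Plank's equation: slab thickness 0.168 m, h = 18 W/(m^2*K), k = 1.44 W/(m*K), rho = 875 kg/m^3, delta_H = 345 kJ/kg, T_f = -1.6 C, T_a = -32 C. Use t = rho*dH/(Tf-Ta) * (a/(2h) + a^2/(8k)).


dT = -1.6 - (-32) = 30.4 K
term1 = a/(2h) = 0.168/(2*18) = 0.004666666667
term2 = a^2/(8k) = 0.168^2/(8*1.44) = 0.00245
t = rho*dH*1000/dT * (term1 + term2)
t = 875*345*1000/30.4 * (0.004666666667 + 0.00245)
t = 70669 s

70669


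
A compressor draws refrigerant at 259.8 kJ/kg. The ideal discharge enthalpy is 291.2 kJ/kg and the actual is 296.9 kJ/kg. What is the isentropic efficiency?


dh_ideal = 291.2 - 259.8 = 31.4 kJ/kg
dh_actual = 296.9 - 259.8 = 37.1 kJ/kg
eta_s = dh_ideal / dh_actual = 31.4 / 37.1
eta_s = 0.8464

0.8464


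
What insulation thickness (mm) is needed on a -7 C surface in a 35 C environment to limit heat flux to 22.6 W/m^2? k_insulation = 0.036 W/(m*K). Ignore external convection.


dT = 35 - (-7) = 42 K
thickness = k * dT / q_max * 1000
thickness = 0.036 * 42 / 22.6 * 1000
thickness = 66.9 mm

66.9


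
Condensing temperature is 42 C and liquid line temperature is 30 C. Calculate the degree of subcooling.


Subcooling = T_cond - T_liquid
Subcooling = 42 - 30
Subcooling = 12 K

12


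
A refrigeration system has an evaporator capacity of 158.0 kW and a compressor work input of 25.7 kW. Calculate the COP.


COP = Q_evap / W
COP = 158.0 / 25.7
COP = 6.148

6.148


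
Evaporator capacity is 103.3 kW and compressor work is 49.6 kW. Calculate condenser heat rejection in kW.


Q_cond = Q_evap + W
Q_cond = 103.3 + 49.6
Q_cond = 152.9 kW

152.9


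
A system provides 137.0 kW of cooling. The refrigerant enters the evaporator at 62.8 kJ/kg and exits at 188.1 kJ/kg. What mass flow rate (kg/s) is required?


dh = 188.1 - 62.8 = 125.3 kJ/kg
m_dot = Q / dh = 137.0 / 125.3 = 1.0934 kg/s

1.0934


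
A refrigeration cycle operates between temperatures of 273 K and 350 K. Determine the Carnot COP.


dT = 350 - 273 = 77 K
COP_carnot = T_cold / dT = 273 / 77
COP_carnot = 3.545

3.545


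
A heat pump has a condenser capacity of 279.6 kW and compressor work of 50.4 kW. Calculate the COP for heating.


COP_hp = Q_cond / W
COP_hp = 279.6 / 50.4
COP_hp = 5.548

5.548


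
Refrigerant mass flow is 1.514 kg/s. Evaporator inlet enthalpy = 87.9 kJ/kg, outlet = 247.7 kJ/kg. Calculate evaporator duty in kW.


dh = 247.7 - 87.9 = 159.8 kJ/kg
Q_evap = m_dot * dh = 1.514 * 159.8
Q_evap = 241.94 kW

241.94


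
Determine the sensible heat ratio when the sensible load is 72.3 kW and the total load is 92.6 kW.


SHR = Q_sensible / Q_total
SHR = 72.3 / 92.6
SHR = 0.781

0.781


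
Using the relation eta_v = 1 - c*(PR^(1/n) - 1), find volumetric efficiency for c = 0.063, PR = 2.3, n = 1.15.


PR^(1/n) = 2.3^(1/1.15) = 2.06322193
eta_v = 1 - 0.063 * (2.06322193 - 1)
eta_v = 0.933

0.933


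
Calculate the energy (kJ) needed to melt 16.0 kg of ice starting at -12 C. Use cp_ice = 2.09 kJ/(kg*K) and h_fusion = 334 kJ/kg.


Sensible heat = cp * dT = 2.09 * 12 = 25.08 kJ/kg
Total per kg = 25.08 + 334 = 359.08 kJ/kg
Q = m * total = 16.0 * 359.08
Q = 5745.3 kJ

5745.3


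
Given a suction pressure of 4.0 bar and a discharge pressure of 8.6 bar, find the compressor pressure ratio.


PR = P_high / P_low
PR = 8.6 / 4.0
PR = 2.15

2.15


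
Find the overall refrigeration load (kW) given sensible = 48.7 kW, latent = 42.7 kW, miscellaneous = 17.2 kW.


Q_total = Q_s + Q_l + Q_misc
Q_total = 48.7 + 42.7 + 17.2
Q_total = 108.6 kW

108.6


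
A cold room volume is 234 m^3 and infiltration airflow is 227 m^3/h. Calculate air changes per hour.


ACH = flow / volume
ACH = 227 / 234
ACH = 0.97

0.97


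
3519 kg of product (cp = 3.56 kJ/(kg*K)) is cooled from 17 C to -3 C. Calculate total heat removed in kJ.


dT = 17 - (-3) = 20 K
Q = m * cp * dT = 3519 * 3.56 * 20
Q = 250553 kJ

250553


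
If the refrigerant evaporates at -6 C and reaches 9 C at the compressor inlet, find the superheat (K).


Superheat = T_suction - T_evap
Superheat = 9 - (-6)
Superheat = 15 K

15


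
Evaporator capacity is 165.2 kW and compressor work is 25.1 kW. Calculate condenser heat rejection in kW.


Q_cond = Q_evap + W
Q_cond = 165.2 + 25.1
Q_cond = 190.3 kW

190.3


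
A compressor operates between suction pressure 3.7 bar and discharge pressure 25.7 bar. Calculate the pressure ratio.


PR = P_high / P_low
PR = 25.7 / 3.7
PR = 6.946

6.946


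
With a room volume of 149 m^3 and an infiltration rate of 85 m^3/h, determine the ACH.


ACH = flow / volume
ACH = 85 / 149
ACH = 0.57

0.57


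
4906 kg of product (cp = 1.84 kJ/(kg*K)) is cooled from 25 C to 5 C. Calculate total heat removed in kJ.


dT = 25 - (5) = 20 K
Q = m * cp * dT = 4906 * 1.84 * 20
Q = 180541 kJ

180541


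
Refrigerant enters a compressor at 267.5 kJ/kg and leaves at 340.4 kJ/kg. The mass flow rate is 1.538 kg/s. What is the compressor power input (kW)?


dh = 340.4 - 267.5 = 72.9 kJ/kg
W = m_dot * dh = 1.538 * 72.9 = 112.12 kW

112.12


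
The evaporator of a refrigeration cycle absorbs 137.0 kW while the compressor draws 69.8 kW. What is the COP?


COP = Q_evap / W
COP = 137.0 / 69.8
COP = 1.963

1.963


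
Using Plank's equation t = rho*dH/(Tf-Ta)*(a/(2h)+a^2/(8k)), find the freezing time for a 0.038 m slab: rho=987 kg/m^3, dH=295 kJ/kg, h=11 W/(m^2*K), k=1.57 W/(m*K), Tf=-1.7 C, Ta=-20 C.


dT = -1.7 - (-20) = 18.3 K
term1 = a/(2h) = 0.038/(2*11) = 0.001727272727
term2 = a^2/(8k) = 0.038^2/(8*1.57) = 0.0001149681529
t = rho*dH*1000/dT * (term1 + term2)
t = 987*295*1000/18.3 * (0.001727272727 + 0.0001149681529)
t = 29311 s

29311


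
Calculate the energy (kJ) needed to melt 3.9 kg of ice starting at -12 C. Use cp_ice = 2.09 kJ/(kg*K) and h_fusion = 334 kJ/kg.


Sensible heat = cp * dT = 2.09 * 12 = 25.08 kJ/kg
Total per kg = 25.08 + 334 = 359.08 kJ/kg
Q = m * total = 3.9 * 359.08
Q = 1400.4 kJ

1400.4


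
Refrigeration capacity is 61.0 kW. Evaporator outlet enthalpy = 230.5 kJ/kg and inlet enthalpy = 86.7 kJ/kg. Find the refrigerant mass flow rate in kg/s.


dh = 230.5 - 86.7 = 143.8 kJ/kg
m_dot = Q / dh = 61.0 / 143.8 = 0.4242 kg/s

0.4242


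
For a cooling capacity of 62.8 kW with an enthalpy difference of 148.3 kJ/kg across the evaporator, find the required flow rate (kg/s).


m_dot = Q / dh
m_dot = 62.8 / 148.3
m_dot = 0.4235 kg/s

0.4235


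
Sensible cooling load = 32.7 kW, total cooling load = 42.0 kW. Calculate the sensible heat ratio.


SHR = Q_sensible / Q_total
SHR = 32.7 / 42.0
SHR = 0.779

0.779


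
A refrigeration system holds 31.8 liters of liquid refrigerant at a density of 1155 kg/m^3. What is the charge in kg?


Charge = V * rho / 1000
Charge = 31.8 * 1155 / 1000
Charge = 36.73 kg

36.73


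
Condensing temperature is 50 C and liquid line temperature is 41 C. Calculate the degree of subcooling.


Subcooling = T_cond - T_liquid
Subcooling = 50 - 41
Subcooling = 9 K

9


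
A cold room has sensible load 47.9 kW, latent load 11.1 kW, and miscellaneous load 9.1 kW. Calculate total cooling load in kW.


Q_total = Q_s + Q_l + Q_misc
Q_total = 47.9 + 11.1 + 9.1
Q_total = 68.1 kW

68.1


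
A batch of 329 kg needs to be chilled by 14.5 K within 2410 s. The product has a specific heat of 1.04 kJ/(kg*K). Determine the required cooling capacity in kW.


Q = m * cp * dT / t
Q = 329 * 1.04 * 14.5 / 2410
Q = 2.059 kW

2.059


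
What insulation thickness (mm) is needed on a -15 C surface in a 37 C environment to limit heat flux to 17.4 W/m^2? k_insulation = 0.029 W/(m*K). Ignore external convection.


dT = 37 - (-15) = 52 K
thickness = k * dT / q_max * 1000
thickness = 0.029 * 52 / 17.4 * 1000
thickness = 86.7 mm

86.7


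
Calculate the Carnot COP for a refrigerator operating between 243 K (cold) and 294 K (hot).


dT = 294 - 243 = 51 K
COP_carnot = T_cold / dT = 243 / 51
COP_carnot = 4.765

4.765


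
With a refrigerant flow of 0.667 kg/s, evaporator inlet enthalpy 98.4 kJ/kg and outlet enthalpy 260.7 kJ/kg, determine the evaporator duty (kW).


dh = 260.7 - 98.4 = 162.3 kJ/kg
Q_evap = m_dot * dh = 0.667 * 162.3
Q_evap = 108.25 kW

108.25


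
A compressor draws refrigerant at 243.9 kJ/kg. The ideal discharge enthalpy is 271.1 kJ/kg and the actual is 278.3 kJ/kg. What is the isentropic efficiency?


dh_ideal = 271.1 - 243.9 = 27.2 kJ/kg
dh_actual = 278.3 - 243.9 = 34.4 kJ/kg
eta_s = dh_ideal / dh_actual = 27.2 / 34.4
eta_s = 0.7907

0.7907


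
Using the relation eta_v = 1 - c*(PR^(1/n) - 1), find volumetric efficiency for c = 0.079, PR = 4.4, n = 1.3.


PR^(1/n) = 4.4^(1/1.3) = 3.12581735
eta_v = 1 - 0.079 * (3.12581735 - 1)
eta_v = 0.8321

0.8321


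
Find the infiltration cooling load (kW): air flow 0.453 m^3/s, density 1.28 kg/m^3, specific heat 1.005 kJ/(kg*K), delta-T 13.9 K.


Q = V_dot * rho * cp * dT
Q = 0.453 * 1.28 * 1.005 * 13.9
Q = 8.1 kW

8.1


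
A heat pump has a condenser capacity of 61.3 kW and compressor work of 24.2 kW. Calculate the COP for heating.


COP_hp = Q_cond / W
COP_hp = 61.3 / 24.2
COP_hp = 2.533

2.533


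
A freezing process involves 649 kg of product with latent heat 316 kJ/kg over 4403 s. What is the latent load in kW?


Q_lat = m * h_fg / t
Q_lat = 649 * 316 / 4403
Q_lat = 46.58 kW

46.58


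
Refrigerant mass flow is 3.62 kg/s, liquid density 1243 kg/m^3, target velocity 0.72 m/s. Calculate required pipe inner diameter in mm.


A = m_dot / (rho * v) = 3.62 / (1243 * 0.72) = 0.004044873514 m^2
d = sqrt(4*A/pi) * 1000
d = 71.8 mm

71.8


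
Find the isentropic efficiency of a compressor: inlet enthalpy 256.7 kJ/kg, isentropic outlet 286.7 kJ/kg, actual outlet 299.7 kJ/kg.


dh_ideal = 286.7 - 256.7 = 30.0 kJ/kg
dh_actual = 299.7 - 256.7 = 43.0 kJ/kg
eta_s = dh_ideal / dh_actual = 30.0 / 43.0
eta_s = 0.6977

0.6977


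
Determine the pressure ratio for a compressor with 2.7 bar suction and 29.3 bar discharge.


PR = P_high / P_low
PR = 29.3 / 2.7
PR = 10.852

10.852


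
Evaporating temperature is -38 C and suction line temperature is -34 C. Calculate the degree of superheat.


Superheat = T_suction - T_evap
Superheat = -34 - (-38)
Superheat = 4 K

4


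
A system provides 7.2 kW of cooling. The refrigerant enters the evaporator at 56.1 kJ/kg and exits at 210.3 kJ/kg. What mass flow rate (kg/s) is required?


dh = 210.3 - 56.1 = 154.2 kJ/kg
m_dot = Q / dh = 7.2 / 154.2 = 0.0467 kg/s

0.0467


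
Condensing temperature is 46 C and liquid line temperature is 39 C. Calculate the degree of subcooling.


Subcooling = T_cond - T_liquid
Subcooling = 46 - 39
Subcooling = 7 K

7


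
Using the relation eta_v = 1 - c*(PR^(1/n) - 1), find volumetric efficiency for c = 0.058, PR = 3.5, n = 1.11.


PR^(1/n) = 3.5^(1/1.11) = 3.09137287
eta_v = 1 - 0.058 * (3.09137287 - 1)
eta_v = 0.8787

0.8787


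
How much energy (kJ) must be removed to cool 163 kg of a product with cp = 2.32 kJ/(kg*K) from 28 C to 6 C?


dT = 28 - (6) = 22 K
Q = m * cp * dT = 163 * 2.32 * 22
Q = 8320 kJ

8320
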